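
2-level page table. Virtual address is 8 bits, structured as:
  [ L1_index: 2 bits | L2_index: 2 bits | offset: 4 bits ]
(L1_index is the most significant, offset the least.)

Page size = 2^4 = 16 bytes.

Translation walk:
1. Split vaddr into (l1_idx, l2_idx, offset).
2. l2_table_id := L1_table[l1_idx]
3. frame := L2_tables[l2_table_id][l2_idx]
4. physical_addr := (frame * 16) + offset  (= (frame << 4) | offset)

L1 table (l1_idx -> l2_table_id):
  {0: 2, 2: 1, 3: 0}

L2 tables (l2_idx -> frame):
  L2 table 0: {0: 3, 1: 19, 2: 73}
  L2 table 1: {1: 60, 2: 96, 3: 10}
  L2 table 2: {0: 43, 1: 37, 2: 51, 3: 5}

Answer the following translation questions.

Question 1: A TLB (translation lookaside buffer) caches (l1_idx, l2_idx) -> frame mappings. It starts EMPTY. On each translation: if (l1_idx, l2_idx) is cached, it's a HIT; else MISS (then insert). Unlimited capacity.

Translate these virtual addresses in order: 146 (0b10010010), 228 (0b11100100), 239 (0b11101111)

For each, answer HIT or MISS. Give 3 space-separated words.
Answer: MISS MISS HIT

Derivation:
vaddr=146: (2,1) not in TLB -> MISS, insert
vaddr=228: (3,2) not in TLB -> MISS, insert
vaddr=239: (3,2) in TLB -> HIT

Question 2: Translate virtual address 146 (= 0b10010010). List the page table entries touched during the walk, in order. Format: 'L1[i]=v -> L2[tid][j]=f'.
Answer: L1[2]=1 -> L2[1][1]=60

Derivation:
vaddr = 146 = 0b10010010
Split: l1_idx=2, l2_idx=1, offset=2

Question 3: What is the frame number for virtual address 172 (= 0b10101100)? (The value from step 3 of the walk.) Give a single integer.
Answer: 96

Derivation:
vaddr = 172: l1_idx=2, l2_idx=2
L1[2] = 1; L2[1][2] = 96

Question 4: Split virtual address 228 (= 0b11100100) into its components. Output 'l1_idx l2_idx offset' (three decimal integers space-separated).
Answer: 3 2 4

Derivation:
vaddr = 228 = 0b11100100
  top 2 bits -> l1_idx = 3
  next 2 bits -> l2_idx = 2
  bottom 4 bits -> offset = 4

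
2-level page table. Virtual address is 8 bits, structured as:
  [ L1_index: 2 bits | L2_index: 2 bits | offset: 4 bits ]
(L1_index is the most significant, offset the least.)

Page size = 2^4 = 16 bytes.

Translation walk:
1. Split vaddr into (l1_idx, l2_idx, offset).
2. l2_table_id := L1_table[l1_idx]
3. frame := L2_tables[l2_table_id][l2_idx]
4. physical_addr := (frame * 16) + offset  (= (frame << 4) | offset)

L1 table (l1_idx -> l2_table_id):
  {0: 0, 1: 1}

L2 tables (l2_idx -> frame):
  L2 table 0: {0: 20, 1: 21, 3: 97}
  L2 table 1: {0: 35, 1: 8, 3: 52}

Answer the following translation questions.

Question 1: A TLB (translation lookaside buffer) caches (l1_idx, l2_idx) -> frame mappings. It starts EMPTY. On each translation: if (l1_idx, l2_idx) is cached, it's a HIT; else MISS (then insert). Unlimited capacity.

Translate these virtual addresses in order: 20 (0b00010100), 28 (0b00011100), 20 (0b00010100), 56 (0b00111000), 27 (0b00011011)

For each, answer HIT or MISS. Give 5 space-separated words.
vaddr=20: (0,1) not in TLB -> MISS, insert
vaddr=28: (0,1) in TLB -> HIT
vaddr=20: (0,1) in TLB -> HIT
vaddr=56: (0,3) not in TLB -> MISS, insert
vaddr=27: (0,1) in TLB -> HIT

Answer: MISS HIT HIT MISS HIT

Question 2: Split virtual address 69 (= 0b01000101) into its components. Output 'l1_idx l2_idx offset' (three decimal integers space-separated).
Answer: 1 0 5

Derivation:
vaddr = 69 = 0b01000101
  top 2 bits -> l1_idx = 1
  next 2 bits -> l2_idx = 0
  bottom 4 bits -> offset = 5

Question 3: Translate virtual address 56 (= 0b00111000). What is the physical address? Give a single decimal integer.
Answer: 1560

Derivation:
vaddr = 56 = 0b00111000
Split: l1_idx=0, l2_idx=3, offset=8
L1[0] = 0
L2[0][3] = 97
paddr = 97 * 16 + 8 = 1560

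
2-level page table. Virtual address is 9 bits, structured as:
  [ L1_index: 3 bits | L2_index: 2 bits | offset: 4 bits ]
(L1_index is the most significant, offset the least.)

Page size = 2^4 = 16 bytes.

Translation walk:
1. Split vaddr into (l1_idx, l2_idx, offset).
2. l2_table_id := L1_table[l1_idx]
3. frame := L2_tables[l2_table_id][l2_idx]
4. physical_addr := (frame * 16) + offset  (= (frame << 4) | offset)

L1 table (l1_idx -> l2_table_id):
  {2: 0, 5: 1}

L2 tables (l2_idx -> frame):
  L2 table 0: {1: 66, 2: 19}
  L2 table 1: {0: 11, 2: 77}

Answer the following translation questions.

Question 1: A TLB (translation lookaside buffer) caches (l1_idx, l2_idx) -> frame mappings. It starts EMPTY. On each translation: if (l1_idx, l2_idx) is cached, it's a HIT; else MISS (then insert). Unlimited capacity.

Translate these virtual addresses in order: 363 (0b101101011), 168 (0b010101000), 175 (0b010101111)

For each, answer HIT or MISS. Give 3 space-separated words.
Answer: MISS MISS HIT

Derivation:
vaddr=363: (5,2) not in TLB -> MISS, insert
vaddr=168: (2,2) not in TLB -> MISS, insert
vaddr=175: (2,2) in TLB -> HIT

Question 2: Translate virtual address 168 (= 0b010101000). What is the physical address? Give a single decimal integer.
Answer: 312

Derivation:
vaddr = 168 = 0b010101000
Split: l1_idx=2, l2_idx=2, offset=8
L1[2] = 0
L2[0][2] = 19
paddr = 19 * 16 + 8 = 312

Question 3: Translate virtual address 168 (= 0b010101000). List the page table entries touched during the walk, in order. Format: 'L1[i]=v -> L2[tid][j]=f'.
vaddr = 168 = 0b010101000
Split: l1_idx=2, l2_idx=2, offset=8

Answer: L1[2]=0 -> L2[0][2]=19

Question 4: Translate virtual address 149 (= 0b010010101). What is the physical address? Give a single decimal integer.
Answer: 1061

Derivation:
vaddr = 149 = 0b010010101
Split: l1_idx=2, l2_idx=1, offset=5
L1[2] = 0
L2[0][1] = 66
paddr = 66 * 16 + 5 = 1061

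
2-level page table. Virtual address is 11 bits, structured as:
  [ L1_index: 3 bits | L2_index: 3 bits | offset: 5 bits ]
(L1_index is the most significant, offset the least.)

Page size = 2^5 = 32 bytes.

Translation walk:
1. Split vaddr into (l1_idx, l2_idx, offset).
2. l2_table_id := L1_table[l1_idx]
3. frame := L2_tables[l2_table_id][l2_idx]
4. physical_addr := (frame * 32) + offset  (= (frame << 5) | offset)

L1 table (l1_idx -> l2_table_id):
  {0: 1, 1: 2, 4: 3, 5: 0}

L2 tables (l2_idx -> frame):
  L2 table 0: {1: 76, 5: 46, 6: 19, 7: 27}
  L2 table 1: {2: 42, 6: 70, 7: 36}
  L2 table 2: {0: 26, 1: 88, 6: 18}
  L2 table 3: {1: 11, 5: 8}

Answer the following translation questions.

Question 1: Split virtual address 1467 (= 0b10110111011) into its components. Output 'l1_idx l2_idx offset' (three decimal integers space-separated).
vaddr = 1467 = 0b10110111011
  top 3 bits -> l1_idx = 5
  next 3 bits -> l2_idx = 5
  bottom 5 bits -> offset = 27

Answer: 5 5 27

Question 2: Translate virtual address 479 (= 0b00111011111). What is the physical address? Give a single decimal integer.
Answer: 607

Derivation:
vaddr = 479 = 0b00111011111
Split: l1_idx=1, l2_idx=6, offset=31
L1[1] = 2
L2[2][6] = 18
paddr = 18 * 32 + 31 = 607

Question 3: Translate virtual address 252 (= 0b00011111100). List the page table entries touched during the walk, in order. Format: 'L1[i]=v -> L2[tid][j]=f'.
Answer: L1[0]=1 -> L2[1][7]=36

Derivation:
vaddr = 252 = 0b00011111100
Split: l1_idx=0, l2_idx=7, offset=28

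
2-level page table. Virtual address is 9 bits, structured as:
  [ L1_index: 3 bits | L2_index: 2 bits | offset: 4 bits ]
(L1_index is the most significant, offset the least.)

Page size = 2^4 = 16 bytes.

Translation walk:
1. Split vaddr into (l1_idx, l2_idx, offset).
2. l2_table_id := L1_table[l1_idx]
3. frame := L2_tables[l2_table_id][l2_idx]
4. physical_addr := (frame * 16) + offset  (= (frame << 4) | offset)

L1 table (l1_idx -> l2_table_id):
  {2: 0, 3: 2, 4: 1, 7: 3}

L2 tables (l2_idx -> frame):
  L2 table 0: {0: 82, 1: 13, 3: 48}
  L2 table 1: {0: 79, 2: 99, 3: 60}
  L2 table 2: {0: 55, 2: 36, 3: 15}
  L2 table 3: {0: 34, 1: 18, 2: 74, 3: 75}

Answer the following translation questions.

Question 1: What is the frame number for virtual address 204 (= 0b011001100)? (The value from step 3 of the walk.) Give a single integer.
vaddr = 204: l1_idx=3, l2_idx=0
L1[3] = 2; L2[2][0] = 55

Answer: 55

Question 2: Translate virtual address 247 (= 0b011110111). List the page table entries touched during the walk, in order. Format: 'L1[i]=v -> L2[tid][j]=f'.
Answer: L1[3]=2 -> L2[2][3]=15

Derivation:
vaddr = 247 = 0b011110111
Split: l1_idx=3, l2_idx=3, offset=7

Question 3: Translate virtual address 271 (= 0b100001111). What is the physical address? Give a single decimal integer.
vaddr = 271 = 0b100001111
Split: l1_idx=4, l2_idx=0, offset=15
L1[4] = 1
L2[1][0] = 79
paddr = 79 * 16 + 15 = 1279

Answer: 1279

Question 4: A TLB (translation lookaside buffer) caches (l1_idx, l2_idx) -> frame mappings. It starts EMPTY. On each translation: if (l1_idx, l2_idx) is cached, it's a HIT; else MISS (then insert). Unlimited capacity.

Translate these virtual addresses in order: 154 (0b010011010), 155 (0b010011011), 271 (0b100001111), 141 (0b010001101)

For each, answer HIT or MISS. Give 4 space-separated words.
Answer: MISS HIT MISS MISS

Derivation:
vaddr=154: (2,1) not in TLB -> MISS, insert
vaddr=155: (2,1) in TLB -> HIT
vaddr=271: (4,0) not in TLB -> MISS, insert
vaddr=141: (2,0) not in TLB -> MISS, insert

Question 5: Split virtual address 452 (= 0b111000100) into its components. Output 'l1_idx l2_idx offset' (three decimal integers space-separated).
Answer: 7 0 4

Derivation:
vaddr = 452 = 0b111000100
  top 3 bits -> l1_idx = 7
  next 2 bits -> l2_idx = 0
  bottom 4 bits -> offset = 4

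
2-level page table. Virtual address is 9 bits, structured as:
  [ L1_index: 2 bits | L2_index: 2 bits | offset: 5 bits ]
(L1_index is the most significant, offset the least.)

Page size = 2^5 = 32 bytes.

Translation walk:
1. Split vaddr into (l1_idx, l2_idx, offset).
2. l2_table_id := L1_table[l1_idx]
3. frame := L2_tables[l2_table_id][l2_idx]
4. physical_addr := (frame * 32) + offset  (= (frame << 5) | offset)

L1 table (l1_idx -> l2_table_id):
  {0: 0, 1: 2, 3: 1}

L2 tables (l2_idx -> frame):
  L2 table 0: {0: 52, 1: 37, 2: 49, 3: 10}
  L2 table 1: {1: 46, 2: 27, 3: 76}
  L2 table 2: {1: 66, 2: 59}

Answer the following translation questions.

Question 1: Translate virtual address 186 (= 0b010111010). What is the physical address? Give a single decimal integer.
Answer: 2138

Derivation:
vaddr = 186 = 0b010111010
Split: l1_idx=1, l2_idx=1, offset=26
L1[1] = 2
L2[2][1] = 66
paddr = 66 * 32 + 26 = 2138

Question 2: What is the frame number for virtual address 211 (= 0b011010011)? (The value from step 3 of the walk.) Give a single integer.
Answer: 59

Derivation:
vaddr = 211: l1_idx=1, l2_idx=2
L1[1] = 2; L2[2][2] = 59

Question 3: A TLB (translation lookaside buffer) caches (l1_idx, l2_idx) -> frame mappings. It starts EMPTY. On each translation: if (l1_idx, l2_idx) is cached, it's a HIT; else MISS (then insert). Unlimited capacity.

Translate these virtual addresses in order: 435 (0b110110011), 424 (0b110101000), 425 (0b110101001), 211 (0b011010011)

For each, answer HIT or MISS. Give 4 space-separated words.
Answer: MISS HIT HIT MISS

Derivation:
vaddr=435: (3,1) not in TLB -> MISS, insert
vaddr=424: (3,1) in TLB -> HIT
vaddr=425: (3,1) in TLB -> HIT
vaddr=211: (1,2) not in TLB -> MISS, insert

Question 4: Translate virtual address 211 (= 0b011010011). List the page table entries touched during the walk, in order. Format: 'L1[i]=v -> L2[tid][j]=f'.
vaddr = 211 = 0b011010011
Split: l1_idx=1, l2_idx=2, offset=19

Answer: L1[1]=2 -> L2[2][2]=59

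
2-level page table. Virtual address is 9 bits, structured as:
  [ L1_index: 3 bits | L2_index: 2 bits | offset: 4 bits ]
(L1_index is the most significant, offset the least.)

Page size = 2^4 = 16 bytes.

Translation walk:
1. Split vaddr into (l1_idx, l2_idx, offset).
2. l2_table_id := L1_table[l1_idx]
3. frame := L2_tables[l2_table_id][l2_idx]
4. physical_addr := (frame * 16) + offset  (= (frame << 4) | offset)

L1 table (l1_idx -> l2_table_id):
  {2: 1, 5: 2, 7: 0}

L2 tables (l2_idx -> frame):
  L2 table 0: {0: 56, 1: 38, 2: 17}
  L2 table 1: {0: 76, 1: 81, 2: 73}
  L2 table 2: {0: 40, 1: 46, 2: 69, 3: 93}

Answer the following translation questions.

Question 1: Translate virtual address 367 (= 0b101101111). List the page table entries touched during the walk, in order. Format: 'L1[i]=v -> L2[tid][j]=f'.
Answer: L1[5]=2 -> L2[2][2]=69

Derivation:
vaddr = 367 = 0b101101111
Split: l1_idx=5, l2_idx=2, offset=15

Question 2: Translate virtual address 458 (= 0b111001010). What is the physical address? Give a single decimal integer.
Answer: 906

Derivation:
vaddr = 458 = 0b111001010
Split: l1_idx=7, l2_idx=0, offset=10
L1[7] = 0
L2[0][0] = 56
paddr = 56 * 16 + 10 = 906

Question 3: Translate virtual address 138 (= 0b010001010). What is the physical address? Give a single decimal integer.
vaddr = 138 = 0b010001010
Split: l1_idx=2, l2_idx=0, offset=10
L1[2] = 1
L2[1][0] = 76
paddr = 76 * 16 + 10 = 1226

Answer: 1226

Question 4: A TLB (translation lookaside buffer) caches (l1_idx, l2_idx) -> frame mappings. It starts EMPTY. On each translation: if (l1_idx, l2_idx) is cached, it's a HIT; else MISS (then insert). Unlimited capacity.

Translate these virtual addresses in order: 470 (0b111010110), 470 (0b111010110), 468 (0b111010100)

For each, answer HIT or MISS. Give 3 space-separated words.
Answer: MISS HIT HIT

Derivation:
vaddr=470: (7,1) not in TLB -> MISS, insert
vaddr=470: (7,1) in TLB -> HIT
vaddr=468: (7,1) in TLB -> HIT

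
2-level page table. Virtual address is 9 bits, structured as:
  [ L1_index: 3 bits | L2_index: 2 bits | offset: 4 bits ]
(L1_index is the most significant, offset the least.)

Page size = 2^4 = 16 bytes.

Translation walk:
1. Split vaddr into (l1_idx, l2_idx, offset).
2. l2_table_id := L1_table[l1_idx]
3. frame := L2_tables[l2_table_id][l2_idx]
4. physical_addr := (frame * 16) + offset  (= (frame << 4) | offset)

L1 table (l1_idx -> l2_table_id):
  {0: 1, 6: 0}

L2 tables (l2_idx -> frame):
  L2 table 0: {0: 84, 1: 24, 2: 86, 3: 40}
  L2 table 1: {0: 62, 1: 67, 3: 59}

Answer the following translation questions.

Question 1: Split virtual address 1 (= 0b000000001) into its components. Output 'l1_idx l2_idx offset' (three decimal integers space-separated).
Answer: 0 0 1

Derivation:
vaddr = 1 = 0b000000001
  top 3 bits -> l1_idx = 0
  next 2 bits -> l2_idx = 0
  bottom 4 bits -> offset = 1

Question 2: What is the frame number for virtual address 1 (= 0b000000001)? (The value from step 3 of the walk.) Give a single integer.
Answer: 62

Derivation:
vaddr = 1: l1_idx=0, l2_idx=0
L1[0] = 1; L2[1][0] = 62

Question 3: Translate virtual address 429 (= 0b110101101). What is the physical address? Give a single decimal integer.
vaddr = 429 = 0b110101101
Split: l1_idx=6, l2_idx=2, offset=13
L1[6] = 0
L2[0][2] = 86
paddr = 86 * 16 + 13 = 1389

Answer: 1389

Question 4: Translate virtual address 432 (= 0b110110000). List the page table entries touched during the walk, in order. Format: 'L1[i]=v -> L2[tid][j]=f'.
vaddr = 432 = 0b110110000
Split: l1_idx=6, l2_idx=3, offset=0

Answer: L1[6]=0 -> L2[0][3]=40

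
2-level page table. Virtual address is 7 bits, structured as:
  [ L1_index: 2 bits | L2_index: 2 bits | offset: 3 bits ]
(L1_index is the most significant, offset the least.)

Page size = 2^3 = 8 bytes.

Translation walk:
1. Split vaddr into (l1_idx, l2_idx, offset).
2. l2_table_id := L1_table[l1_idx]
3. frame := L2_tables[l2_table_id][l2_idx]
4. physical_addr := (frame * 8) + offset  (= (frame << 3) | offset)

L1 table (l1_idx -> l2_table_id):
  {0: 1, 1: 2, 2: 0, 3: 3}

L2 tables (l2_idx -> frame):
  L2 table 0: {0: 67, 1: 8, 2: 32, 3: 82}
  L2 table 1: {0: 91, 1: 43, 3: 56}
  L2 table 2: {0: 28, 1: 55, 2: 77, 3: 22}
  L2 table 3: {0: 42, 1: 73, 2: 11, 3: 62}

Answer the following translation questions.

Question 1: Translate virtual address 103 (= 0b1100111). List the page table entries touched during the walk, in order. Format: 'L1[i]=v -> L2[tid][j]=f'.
vaddr = 103 = 0b1100111
Split: l1_idx=3, l2_idx=0, offset=7

Answer: L1[3]=3 -> L2[3][0]=42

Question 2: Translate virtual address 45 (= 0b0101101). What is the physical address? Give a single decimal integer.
vaddr = 45 = 0b0101101
Split: l1_idx=1, l2_idx=1, offset=5
L1[1] = 2
L2[2][1] = 55
paddr = 55 * 8 + 5 = 445

Answer: 445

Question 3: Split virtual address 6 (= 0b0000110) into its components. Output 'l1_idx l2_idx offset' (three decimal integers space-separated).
vaddr = 6 = 0b0000110
  top 2 bits -> l1_idx = 0
  next 2 bits -> l2_idx = 0
  bottom 3 bits -> offset = 6

Answer: 0 0 6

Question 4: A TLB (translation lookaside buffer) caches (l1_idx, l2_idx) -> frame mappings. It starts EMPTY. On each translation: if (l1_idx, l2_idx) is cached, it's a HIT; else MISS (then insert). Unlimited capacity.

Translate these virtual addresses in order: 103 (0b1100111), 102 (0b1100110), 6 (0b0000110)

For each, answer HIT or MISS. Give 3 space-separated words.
Answer: MISS HIT MISS

Derivation:
vaddr=103: (3,0) not in TLB -> MISS, insert
vaddr=102: (3,0) in TLB -> HIT
vaddr=6: (0,0) not in TLB -> MISS, insert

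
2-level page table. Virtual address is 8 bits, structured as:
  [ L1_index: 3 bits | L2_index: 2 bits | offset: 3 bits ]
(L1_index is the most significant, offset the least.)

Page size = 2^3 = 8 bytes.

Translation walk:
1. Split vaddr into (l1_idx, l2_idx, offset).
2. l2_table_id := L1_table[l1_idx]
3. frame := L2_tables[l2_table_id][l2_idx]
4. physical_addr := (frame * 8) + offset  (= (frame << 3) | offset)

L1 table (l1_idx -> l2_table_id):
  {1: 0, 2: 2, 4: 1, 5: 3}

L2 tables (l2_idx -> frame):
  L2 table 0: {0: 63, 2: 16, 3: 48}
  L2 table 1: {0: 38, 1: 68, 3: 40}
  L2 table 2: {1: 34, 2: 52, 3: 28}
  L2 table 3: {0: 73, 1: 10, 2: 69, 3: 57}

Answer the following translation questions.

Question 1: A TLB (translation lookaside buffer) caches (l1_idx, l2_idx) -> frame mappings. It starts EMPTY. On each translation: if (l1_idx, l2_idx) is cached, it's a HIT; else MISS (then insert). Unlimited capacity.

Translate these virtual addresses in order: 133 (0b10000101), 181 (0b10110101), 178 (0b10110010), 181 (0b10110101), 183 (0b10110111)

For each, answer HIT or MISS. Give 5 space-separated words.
vaddr=133: (4,0) not in TLB -> MISS, insert
vaddr=181: (5,2) not in TLB -> MISS, insert
vaddr=178: (5,2) in TLB -> HIT
vaddr=181: (5,2) in TLB -> HIT
vaddr=183: (5,2) in TLB -> HIT

Answer: MISS MISS HIT HIT HIT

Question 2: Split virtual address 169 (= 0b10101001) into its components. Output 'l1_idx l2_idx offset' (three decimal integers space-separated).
vaddr = 169 = 0b10101001
  top 3 bits -> l1_idx = 5
  next 2 bits -> l2_idx = 1
  bottom 3 bits -> offset = 1

Answer: 5 1 1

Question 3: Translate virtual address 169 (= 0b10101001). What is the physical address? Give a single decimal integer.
Answer: 81

Derivation:
vaddr = 169 = 0b10101001
Split: l1_idx=5, l2_idx=1, offset=1
L1[5] = 3
L2[3][1] = 10
paddr = 10 * 8 + 1 = 81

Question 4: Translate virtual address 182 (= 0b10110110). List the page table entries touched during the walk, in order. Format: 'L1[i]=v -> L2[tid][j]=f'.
vaddr = 182 = 0b10110110
Split: l1_idx=5, l2_idx=2, offset=6

Answer: L1[5]=3 -> L2[3][2]=69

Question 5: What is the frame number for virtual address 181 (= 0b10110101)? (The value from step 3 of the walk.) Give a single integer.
Answer: 69

Derivation:
vaddr = 181: l1_idx=5, l2_idx=2
L1[5] = 3; L2[3][2] = 69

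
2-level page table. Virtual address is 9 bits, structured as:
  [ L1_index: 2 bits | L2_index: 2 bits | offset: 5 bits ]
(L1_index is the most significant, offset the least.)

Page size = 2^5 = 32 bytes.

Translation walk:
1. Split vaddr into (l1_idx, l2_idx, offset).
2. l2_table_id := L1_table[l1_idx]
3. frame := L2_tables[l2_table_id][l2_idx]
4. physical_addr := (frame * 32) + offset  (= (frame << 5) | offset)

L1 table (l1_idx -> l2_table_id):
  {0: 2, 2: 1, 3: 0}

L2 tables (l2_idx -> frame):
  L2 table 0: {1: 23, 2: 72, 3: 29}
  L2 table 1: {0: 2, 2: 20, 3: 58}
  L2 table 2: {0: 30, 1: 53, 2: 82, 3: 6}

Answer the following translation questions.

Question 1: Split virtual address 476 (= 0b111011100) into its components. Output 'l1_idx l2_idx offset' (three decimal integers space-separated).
vaddr = 476 = 0b111011100
  top 2 bits -> l1_idx = 3
  next 2 bits -> l2_idx = 2
  bottom 5 bits -> offset = 28

Answer: 3 2 28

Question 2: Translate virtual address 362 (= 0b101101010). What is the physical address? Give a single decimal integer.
vaddr = 362 = 0b101101010
Split: l1_idx=2, l2_idx=3, offset=10
L1[2] = 1
L2[1][3] = 58
paddr = 58 * 32 + 10 = 1866

Answer: 1866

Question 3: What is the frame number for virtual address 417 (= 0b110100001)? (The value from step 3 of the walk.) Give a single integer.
vaddr = 417: l1_idx=3, l2_idx=1
L1[3] = 0; L2[0][1] = 23

Answer: 23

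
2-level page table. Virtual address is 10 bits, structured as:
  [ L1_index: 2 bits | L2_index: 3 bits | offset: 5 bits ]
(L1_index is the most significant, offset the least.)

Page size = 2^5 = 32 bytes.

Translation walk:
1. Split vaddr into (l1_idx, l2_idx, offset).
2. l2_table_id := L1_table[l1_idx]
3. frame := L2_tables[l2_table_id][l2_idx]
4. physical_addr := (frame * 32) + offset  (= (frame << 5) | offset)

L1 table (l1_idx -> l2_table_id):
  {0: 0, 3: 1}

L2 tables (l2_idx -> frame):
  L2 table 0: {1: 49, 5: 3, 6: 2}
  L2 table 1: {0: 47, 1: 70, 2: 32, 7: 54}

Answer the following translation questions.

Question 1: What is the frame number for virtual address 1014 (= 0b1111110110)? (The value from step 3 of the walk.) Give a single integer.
Answer: 54

Derivation:
vaddr = 1014: l1_idx=3, l2_idx=7
L1[3] = 1; L2[1][7] = 54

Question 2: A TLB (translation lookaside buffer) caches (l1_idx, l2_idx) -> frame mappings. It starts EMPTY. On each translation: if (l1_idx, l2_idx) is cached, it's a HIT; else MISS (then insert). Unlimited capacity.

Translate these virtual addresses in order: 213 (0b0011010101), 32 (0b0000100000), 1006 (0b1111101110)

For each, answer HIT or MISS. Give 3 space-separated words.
vaddr=213: (0,6) not in TLB -> MISS, insert
vaddr=32: (0,1) not in TLB -> MISS, insert
vaddr=1006: (3,7) not in TLB -> MISS, insert

Answer: MISS MISS MISS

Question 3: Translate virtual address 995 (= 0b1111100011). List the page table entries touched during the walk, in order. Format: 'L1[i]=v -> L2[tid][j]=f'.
Answer: L1[3]=1 -> L2[1][7]=54

Derivation:
vaddr = 995 = 0b1111100011
Split: l1_idx=3, l2_idx=7, offset=3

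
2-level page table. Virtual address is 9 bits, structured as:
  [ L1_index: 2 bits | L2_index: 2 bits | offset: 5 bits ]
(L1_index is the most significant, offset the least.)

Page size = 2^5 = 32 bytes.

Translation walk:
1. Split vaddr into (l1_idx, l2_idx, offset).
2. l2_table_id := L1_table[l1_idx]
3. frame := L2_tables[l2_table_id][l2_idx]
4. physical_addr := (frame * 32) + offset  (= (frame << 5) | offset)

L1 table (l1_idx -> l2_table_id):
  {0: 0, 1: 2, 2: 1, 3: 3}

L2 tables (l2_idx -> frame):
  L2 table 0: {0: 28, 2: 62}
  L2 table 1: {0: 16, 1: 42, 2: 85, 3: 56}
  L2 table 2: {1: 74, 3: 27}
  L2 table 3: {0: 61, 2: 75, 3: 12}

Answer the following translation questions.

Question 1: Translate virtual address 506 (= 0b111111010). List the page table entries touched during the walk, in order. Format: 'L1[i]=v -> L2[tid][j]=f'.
Answer: L1[3]=3 -> L2[3][3]=12

Derivation:
vaddr = 506 = 0b111111010
Split: l1_idx=3, l2_idx=3, offset=26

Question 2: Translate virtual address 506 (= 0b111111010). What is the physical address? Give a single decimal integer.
vaddr = 506 = 0b111111010
Split: l1_idx=3, l2_idx=3, offset=26
L1[3] = 3
L2[3][3] = 12
paddr = 12 * 32 + 26 = 410

Answer: 410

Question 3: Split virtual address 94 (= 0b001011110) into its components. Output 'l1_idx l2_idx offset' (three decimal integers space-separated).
vaddr = 94 = 0b001011110
  top 2 bits -> l1_idx = 0
  next 2 bits -> l2_idx = 2
  bottom 5 bits -> offset = 30

Answer: 0 2 30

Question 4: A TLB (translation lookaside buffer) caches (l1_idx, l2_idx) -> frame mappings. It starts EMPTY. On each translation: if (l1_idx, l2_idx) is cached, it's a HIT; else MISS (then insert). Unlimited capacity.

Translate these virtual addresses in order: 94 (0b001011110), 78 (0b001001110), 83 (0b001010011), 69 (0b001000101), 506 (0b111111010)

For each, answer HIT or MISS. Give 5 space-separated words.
vaddr=94: (0,2) not in TLB -> MISS, insert
vaddr=78: (0,2) in TLB -> HIT
vaddr=83: (0,2) in TLB -> HIT
vaddr=69: (0,2) in TLB -> HIT
vaddr=506: (3,3) not in TLB -> MISS, insert

Answer: MISS HIT HIT HIT MISS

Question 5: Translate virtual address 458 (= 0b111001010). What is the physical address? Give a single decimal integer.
Answer: 2410

Derivation:
vaddr = 458 = 0b111001010
Split: l1_idx=3, l2_idx=2, offset=10
L1[3] = 3
L2[3][2] = 75
paddr = 75 * 32 + 10 = 2410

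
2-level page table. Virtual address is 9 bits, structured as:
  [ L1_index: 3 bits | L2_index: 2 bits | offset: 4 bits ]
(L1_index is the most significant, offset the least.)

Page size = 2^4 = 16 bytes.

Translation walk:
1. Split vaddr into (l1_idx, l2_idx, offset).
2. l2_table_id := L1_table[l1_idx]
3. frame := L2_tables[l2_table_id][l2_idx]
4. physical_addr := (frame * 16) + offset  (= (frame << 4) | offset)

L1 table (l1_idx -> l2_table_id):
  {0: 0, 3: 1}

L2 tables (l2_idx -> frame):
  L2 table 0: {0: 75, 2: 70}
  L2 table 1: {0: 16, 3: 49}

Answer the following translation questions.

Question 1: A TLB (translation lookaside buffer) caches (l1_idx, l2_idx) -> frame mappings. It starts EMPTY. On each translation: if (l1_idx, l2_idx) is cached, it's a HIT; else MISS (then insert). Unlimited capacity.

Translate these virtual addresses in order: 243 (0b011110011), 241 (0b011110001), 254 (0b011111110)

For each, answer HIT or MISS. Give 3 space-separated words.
Answer: MISS HIT HIT

Derivation:
vaddr=243: (3,3) not in TLB -> MISS, insert
vaddr=241: (3,3) in TLB -> HIT
vaddr=254: (3,3) in TLB -> HIT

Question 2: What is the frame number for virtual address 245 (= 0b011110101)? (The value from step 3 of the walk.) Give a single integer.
vaddr = 245: l1_idx=3, l2_idx=3
L1[3] = 1; L2[1][3] = 49

Answer: 49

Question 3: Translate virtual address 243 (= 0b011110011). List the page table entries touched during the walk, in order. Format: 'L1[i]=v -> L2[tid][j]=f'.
vaddr = 243 = 0b011110011
Split: l1_idx=3, l2_idx=3, offset=3

Answer: L1[3]=1 -> L2[1][3]=49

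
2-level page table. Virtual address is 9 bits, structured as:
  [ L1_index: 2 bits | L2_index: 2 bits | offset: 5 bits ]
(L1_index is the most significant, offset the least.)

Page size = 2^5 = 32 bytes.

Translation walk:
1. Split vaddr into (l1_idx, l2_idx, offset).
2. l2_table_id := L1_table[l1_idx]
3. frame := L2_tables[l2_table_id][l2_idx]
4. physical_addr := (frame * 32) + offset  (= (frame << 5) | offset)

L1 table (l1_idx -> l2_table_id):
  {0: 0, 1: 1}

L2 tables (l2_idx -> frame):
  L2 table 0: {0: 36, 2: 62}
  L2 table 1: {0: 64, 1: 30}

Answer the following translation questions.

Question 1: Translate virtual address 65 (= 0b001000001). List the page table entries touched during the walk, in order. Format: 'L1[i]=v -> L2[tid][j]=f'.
vaddr = 65 = 0b001000001
Split: l1_idx=0, l2_idx=2, offset=1

Answer: L1[0]=0 -> L2[0][2]=62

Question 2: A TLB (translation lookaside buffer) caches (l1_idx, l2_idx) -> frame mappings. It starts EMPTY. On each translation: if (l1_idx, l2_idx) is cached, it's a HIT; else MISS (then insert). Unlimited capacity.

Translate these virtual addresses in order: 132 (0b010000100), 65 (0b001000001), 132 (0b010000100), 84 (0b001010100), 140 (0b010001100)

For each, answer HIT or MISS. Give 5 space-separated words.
Answer: MISS MISS HIT HIT HIT

Derivation:
vaddr=132: (1,0) not in TLB -> MISS, insert
vaddr=65: (0,2) not in TLB -> MISS, insert
vaddr=132: (1,0) in TLB -> HIT
vaddr=84: (0,2) in TLB -> HIT
vaddr=140: (1,0) in TLB -> HIT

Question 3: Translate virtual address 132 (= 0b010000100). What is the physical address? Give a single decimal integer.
vaddr = 132 = 0b010000100
Split: l1_idx=1, l2_idx=0, offset=4
L1[1] = 1
L2[1][0] = 64
paddr = 64 * 32 + 4 = 2052

Answer: 2052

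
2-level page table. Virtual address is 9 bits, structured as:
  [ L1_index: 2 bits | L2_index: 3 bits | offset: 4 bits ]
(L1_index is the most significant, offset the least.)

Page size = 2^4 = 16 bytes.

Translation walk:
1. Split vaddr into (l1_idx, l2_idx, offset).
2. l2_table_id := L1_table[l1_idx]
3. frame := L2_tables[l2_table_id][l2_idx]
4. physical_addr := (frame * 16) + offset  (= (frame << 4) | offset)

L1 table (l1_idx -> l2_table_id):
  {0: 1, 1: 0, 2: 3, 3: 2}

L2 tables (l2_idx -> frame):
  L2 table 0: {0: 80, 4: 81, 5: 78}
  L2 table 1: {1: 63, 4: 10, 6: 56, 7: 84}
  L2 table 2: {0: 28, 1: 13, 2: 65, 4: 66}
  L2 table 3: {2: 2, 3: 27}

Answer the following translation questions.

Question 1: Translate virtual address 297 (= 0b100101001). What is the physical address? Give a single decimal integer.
Answer: 41

Derivation:
vaddr = 297 = 0b100101001
Split: l1_idx=2, l2_idx=2, offset=9
L1[2] = 3
L2[3][2] = 2
paddr = 2 * 16 + 9 = 41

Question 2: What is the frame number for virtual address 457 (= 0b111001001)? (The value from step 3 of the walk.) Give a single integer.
vaddr = 457: l1_idx=3, l2_idx=4
L1[3] = 2; L2[2][4] = 66

Answer: 66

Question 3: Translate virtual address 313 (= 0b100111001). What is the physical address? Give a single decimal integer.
vaddr = 313 = 0b100111001
Split: l1_idx=2, l2_idx=3, offset=9
L1[2] = 3
L2[3][3] = 27
paddr = 27 * 16 + 9 = 441

Answer: 441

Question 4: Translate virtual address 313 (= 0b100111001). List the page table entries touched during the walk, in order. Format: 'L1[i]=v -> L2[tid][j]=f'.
Answer: L1[2]=3 -> L2[3][3]=27

Derivation:
vaddr = 313 = 0b100111001
Split: l1_idx=2, l2_idx=3, offset=9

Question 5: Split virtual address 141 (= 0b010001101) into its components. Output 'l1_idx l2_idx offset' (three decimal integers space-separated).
vaddr = 141 = 0b010001101
  top 2 bits -> l1_idx = 1
  next 3 bits -> l2_idx = 0
  bottom 4 bits -> offset = 13

Answer: 1 0 13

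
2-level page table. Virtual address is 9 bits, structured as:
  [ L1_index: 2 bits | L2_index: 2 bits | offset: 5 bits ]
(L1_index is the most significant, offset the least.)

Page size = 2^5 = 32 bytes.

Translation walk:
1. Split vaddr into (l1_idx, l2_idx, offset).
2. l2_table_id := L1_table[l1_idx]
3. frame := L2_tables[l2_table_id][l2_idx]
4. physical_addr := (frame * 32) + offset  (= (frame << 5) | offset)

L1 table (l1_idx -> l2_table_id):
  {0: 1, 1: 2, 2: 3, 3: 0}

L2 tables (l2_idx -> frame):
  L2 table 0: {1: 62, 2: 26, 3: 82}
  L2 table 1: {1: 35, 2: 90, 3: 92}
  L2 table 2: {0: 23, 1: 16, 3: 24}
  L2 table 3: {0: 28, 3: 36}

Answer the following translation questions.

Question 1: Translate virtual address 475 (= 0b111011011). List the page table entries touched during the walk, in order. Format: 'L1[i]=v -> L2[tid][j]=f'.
Answer: L1[3]=0 -> L2[0][2]=26

Derivation:
vaddr = 475 = 0b111011011
Split: l1_idx=3, l2_idx=2, offset=27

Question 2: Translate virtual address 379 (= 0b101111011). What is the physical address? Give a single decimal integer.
vaddr = 379 = 0b101111011
Split: l1_idx=2, l2_idx=3, offset=27
L1[2] = 3
L2[3][3] = 36
paddr = 36 * 32 + 27 = 1179

Answer: 1179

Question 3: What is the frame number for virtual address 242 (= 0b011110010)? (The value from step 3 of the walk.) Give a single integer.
Answer: 24

Derivation:
vaddr = 242: l1_idx=1, l2_idx=3
L1[1] = 2; L2[2][3] = 24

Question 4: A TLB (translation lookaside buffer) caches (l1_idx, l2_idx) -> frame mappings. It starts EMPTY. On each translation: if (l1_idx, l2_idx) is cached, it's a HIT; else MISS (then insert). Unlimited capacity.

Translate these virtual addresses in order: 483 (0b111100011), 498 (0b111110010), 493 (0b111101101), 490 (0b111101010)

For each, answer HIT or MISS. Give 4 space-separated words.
vaddr=483: (3,3) not in TLB -> MISS, insert
vaddr=498: (3,3) in TLB -> HIT
vaddr=493: (3,3) in TLB -> HIT
vaddr=490: (3,3) in TLB -> HIT

Answer: MISS HIT HIT HIT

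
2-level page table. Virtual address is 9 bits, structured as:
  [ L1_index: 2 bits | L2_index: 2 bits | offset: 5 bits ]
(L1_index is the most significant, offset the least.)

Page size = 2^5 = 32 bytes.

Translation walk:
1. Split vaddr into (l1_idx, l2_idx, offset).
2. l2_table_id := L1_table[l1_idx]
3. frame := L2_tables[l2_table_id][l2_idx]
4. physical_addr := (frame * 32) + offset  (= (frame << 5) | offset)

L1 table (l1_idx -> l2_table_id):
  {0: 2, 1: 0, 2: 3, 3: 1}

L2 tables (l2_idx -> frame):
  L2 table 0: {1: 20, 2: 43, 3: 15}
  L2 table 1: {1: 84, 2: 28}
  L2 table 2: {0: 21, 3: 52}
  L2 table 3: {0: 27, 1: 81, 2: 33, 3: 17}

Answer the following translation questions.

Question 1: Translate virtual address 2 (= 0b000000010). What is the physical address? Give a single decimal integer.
Answer: 674

Derivation:
vaddr = 2 = 0b000000010
Split: l1_idx=0, l2_idx=0, offset=2
L1[0] = 2
L2[2][0] = 21
paddr = 21 * 32 + 2 = 674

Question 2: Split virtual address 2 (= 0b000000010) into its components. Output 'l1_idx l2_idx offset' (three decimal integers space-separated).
Answer: 0 0 2

Derivation:
vaddr = 2 = 0b000000010
  top 2 bits -> l1_idx = 0
  next 2 bits -> l2_idx = 0
  bottom 5 bits -> offset = 2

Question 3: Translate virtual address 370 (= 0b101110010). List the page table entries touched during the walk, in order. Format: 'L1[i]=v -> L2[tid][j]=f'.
Answer: L1[2]=3 -> L2[3][3]=17

Derivation:
vaddr = 370 = 0b101110010
Split: l1_idx=2, l2_idx=3, offset=18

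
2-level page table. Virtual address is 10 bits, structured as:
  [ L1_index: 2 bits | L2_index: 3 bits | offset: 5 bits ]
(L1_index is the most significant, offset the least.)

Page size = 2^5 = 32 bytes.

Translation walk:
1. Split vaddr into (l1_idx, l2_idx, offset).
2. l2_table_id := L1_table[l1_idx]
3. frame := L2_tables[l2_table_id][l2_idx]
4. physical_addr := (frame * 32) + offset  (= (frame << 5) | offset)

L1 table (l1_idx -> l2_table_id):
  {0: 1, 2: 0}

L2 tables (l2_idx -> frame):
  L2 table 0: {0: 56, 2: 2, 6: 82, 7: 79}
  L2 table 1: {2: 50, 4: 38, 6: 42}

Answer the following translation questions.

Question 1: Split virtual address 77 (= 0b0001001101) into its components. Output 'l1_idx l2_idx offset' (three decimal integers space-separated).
Answer: 0 2 13

Derivation:
vaddr = 77 = 0b0001001101
  top 2 bits -> l1_idx = 0
  next 3 bits -> l2_idx = 2
  bottom 5 bits -> offset = 13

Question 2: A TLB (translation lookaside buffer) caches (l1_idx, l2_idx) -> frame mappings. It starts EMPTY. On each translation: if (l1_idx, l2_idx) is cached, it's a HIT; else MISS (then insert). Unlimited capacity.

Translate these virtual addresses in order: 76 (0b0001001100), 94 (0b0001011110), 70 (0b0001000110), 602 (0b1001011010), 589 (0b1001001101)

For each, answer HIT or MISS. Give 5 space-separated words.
Answer: MISS HIT HIT MISS HIT

Derivation:
vaddr=76: (0,2) not in TLB -> MISS, insert
vaddr=94: (0,2) in TLB -> HIT
vaddr=70: (0,2) in TLB -> HIT
vaddr=602: (2,2) not in TLB -> MISS, insert
vaddr=589: (2,2) in TLB -> HIT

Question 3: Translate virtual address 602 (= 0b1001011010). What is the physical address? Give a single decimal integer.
vaddr = 602 = 0b1001011010
Split: l1_idx=2, l2_idx=2, offset=26
L1[2] = 0
L2[0][2] = 2
paddr = 2 * 32 + 26 = 90

Answer: 90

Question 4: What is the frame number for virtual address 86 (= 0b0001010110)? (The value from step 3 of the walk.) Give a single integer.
vaddr = 86: l1_idx=0, l2_idx=2
L1[0] = 1; L2[1][2] = 50

Answer: 50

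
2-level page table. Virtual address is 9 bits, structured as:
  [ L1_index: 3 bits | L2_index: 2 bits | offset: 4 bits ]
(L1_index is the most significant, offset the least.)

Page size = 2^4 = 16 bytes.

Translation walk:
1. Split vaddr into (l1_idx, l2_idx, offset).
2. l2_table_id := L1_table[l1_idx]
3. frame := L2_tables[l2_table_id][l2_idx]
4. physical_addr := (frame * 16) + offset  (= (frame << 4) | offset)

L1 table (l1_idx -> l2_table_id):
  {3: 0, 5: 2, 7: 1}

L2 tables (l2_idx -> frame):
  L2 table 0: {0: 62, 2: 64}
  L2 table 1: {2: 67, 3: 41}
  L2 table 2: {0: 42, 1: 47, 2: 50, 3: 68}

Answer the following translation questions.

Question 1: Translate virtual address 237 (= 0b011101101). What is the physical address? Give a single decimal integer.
Answer: 1037

Derivation:
vaddr = 237 = 0b011101101
Split: l1_idx=3, l2_idx=2, offset=13
L1[3] = 0
L2[0][2] = 64
paddr = 64 * 16 + 13 = 1037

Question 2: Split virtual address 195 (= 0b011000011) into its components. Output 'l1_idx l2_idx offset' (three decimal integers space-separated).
vaddr = 195 = 0b011000011
  top 3 bits -> l1_idx = 3
  next 2 bits -> l2_idx = 0
  bottom 4 bits -> offset = 3

Answer: 3 0 3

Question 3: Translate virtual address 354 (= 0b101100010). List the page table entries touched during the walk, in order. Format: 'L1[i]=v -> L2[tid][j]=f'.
Answer: L1[5]=2 -> L2[2][2]=50

Derivation:
vaddr = 354 = 0b101100010
Split: l1_idx=5, l2_idx=2, offset=2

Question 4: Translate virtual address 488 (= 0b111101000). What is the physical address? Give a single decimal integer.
Answer: 1080

Derivation:
vaddr = 488 = 0b111101000
Split: l1_idx=7, l2_idx=2, offset=8
L1[7] = 1
L2[1][2] = 67
paddr = 67 * 16 + 8 = 1080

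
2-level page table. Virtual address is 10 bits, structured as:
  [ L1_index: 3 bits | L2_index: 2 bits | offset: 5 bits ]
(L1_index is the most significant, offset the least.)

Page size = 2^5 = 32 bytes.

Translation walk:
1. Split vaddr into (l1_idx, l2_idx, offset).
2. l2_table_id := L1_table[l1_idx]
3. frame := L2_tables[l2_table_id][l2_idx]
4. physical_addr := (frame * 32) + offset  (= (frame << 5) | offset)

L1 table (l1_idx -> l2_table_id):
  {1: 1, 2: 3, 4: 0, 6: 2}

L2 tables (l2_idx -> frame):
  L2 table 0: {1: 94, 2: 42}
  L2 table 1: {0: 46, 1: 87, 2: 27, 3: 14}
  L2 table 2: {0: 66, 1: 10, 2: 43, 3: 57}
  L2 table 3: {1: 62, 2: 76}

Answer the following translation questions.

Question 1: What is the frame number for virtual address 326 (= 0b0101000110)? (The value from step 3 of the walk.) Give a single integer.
vaddr = 326: l1_idx=2, l2_idx=2
L1[2] = 3; L2[3][2] = 76

Answer: 76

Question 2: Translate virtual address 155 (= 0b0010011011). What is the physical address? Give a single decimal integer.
Answer: 1499

Derivation:
vaddr = 155 = 0b0010011011
Split: l1_idx=1, l2_idx=0, offset=27
L1[1] = 1
L2[1][0] = 46
paddr = 46 * 32 + 27 = 1499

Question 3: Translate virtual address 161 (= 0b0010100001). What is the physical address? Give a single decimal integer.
Answer: 2785

Derivation:
vaddr = 161 = 0b0010100001
Split: l1_idx=1, l2_idx=1, offset=1
L1[1] = 1
L2[1][1] = 87
paddr = 87 * 32 + 1 = 2785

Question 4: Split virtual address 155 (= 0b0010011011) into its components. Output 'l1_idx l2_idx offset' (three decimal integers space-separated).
Answer: 1 0 27

Derivation:
vaddr = 155 = 0b0010011011
  top 3 bits -> l1_idx = 1
  next 2 bits -> l2_idx = 0
  bottom 5 bits -> offset = 27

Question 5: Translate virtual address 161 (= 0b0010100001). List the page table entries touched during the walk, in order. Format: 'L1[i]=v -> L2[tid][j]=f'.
vaddr = 161 = 0b0010100001
Split: l1_idx=1, l2_idx=1, offset=1

Answer: L1[1]=1 -> L2[1][1]=87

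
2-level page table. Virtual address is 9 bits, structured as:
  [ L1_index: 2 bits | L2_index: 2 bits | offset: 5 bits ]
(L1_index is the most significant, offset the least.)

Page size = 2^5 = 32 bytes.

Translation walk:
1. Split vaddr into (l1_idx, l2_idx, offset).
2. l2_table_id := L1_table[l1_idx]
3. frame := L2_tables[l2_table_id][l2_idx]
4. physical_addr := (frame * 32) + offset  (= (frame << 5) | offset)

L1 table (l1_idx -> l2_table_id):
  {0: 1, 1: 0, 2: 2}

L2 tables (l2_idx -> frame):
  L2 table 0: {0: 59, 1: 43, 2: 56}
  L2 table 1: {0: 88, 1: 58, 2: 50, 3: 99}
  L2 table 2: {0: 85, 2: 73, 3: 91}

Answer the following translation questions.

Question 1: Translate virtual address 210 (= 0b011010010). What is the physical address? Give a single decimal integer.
Answer: 1810

Derivation:
vaddr = 210 = 0b011010010
Split: l1_idx=1, l2_idx=2, offset=18
L1[1] = 0
L2[0][2] = 56
paddr = 56 * 32 + 18 = 1810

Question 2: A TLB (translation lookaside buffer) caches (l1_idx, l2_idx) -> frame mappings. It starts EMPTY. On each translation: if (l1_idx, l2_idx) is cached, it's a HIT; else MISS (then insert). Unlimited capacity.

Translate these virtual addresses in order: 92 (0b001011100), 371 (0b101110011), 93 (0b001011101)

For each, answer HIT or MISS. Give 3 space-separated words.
Answer: MISS MISS HIT

Derivation:
vaddr=92: (0,2) not in TLB -> MISS, insert
vaddr=371: (2,3) not in TLB -> MISS, insert
vaddr=93: (0,2) in TLB -> HIT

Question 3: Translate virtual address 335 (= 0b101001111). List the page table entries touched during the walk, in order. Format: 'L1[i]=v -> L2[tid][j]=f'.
vaddr = 335 = 0b101001111
Split: l1_idx=2, l2_idx=2, offset=15

Answer: L1[2]=2 -> L2[2][2]=73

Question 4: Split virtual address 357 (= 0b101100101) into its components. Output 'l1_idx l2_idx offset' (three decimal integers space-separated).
vaddr = 357 = 0b101100101
  top 2 bits -> l1_idx = 2
  next 2 bits -> l2_idx = 3
  bottom 5 bits -> offset = 5

Answer: 2 3 5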